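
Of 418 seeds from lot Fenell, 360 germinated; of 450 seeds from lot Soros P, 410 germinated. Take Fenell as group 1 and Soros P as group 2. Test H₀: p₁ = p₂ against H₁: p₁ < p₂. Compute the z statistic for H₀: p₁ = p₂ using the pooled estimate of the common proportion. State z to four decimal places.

z = -2.3196

p̂₁ = 360/418 ≈ 0.861244, p̂₂ = 410/450 ≈ 0.911111.
Pooled p̂ = (360+410)/(418+450) = 770/868 = 0.887097.
SE = √(0.100156 × 0.00461457) = 0.021498.
z = (0.861244 − 0.911111)/0.021498 = -0.049867/0.021498 = -2.3196.
p-value = P(Z < -2.320) ≈ 0.0102.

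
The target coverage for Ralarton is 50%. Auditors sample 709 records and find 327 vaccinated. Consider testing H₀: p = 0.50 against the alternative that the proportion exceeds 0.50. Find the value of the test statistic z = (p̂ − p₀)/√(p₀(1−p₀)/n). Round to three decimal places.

p̂ = 327/709 = 0.461213.
Standard error under H₀: √(0.5×0.5/709) = 0.018778.
z = (0.461213 − 0.5)/0.018778 = -0.038787/0.018778 = -2.066.
p-value = P(Z > -2.066) ≈ 0.9806.

z = -2.066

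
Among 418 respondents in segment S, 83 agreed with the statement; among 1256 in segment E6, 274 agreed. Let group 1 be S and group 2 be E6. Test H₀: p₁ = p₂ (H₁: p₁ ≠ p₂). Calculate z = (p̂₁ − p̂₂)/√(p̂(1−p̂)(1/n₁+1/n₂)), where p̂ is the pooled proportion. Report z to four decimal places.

p̂₁ = 83/418 ≈ 0.198565, p̂₂ = 274/1256 ≈ 0.218153.
Pooled p̂ = (83+274)/(418+1256) = 357/1674 = 0.213262.
SE = √(p̂(1−p̂)(1/n₁+1/n₂)) = √(0.213262·0.786738·0.00318852) = √(0.000534974) = 0.023130.
z = (0.198565 − 0.218153)/0.023130 = -0.019588/0.023130 = -0.8469.
Two-sided p-value ≈ 2·Φ(−0.847) = 0.3971.

z = -0.8469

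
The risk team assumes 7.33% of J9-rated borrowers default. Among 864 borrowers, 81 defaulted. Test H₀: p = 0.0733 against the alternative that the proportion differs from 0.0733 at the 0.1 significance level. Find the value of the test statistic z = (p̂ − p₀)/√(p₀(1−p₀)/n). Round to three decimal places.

z = 2.306

p̂ = 81/864 ≈ 0.09375.
Standard error under H₀: √(0.0733×0.9267/864) = 0.00887.
z = (0.09375 − 0.0733)/0.00887 = 0.02045/0.00887 = 2.306.
p-value = 2·P(Z > 2.306) ≈ 0.0211. With α = 0.1, reject H₀.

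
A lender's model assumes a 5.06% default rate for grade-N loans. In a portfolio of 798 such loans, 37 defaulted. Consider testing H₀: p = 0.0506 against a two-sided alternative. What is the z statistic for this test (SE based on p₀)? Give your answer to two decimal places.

p̂ = 37/798 = 0.04637.
Standard error under H₀: √(0.0506×0.9494/798) = 0.00776.
z = (0.04637 − 0.0506)/0.00776 = -0.00423/0.00776 = -0.55.

z = -0.55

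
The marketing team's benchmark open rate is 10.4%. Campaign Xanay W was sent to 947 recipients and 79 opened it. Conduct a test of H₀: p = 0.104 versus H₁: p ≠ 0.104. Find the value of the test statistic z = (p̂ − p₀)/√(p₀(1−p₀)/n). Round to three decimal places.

p̂ = 79/947 ≈ 0.08342.
Under H₀, SE = √(0.104·0.896/947) = √(9.83992e-05) = 0.00992.
z = (0.08342 − 0.104)/0.00992 = -0.02058/0.00992 = -2.075.
p-value = 2·P(Z > 2.075) ≈ 0.0380.

z = -2.075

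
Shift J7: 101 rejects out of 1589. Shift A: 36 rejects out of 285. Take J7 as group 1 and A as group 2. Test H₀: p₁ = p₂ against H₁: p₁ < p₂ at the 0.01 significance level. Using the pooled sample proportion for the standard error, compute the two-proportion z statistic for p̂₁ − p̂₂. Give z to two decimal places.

z = -3.75

p̂₁ = 101/1589 = 0.0636, p̂₂ = 36/285 = 0.1263.
Pooled p̂ = (101+36)/(1589+285) = 137/1874 = 0.0731.
SE = √(0.0677612 × 0.0041381) = 0.0167.
z = (0.0636 − 0.1263)/0.0167 = -0.0627/0.0167 = -3.75.
p-value = P(Z < -3.748) ≈ 0.0001. With α = 0.01, reject H₀.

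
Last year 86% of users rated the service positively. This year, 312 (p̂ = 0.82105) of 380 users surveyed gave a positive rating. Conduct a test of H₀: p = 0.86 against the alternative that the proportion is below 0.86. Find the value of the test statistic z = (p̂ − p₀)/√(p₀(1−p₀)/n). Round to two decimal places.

p̂ = 312/380 ≈ 0.8211.
SE = √(p₀(1−p₀)/n) = √(0.1204/380) = 0.0178.
z = (0.8211 − 0.86)/0.0178 = -0.0389/0.0178 = -2.19.
p-value = P(Z < -2.188) ≈ 0.0143.

z = -2.19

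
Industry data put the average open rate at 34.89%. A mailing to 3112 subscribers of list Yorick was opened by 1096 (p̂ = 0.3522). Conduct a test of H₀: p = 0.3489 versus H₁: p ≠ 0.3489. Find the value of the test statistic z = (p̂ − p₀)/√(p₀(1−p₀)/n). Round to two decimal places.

p̂ = 1096/3112 = 0.352185.
Under H₀, SE = √(0.3489·0.6511/3112) = √(7.29977e-05) = 0.008544.
z = (0.352185 − 0.3489)/0.008544 = 0.003285/0.008544 = 0.38.

z = 0.38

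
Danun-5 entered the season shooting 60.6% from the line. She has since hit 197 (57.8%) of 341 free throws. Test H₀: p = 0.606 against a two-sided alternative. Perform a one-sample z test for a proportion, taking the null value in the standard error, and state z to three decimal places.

z = -1.069

p̂ = 197/341 = 0.57771.
Standard error under H₀: √(0.606×0.394/341) = 0.02646.
z = (0.57771 − 0.606)/0.02646 = -0.02829/0.02646 = -1.069.
p-value = 2·P(Z > 1.069) ≈ 0.2851.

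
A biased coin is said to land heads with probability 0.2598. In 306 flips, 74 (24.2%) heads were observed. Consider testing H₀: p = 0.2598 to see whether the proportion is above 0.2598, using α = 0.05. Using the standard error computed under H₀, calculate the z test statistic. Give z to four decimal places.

z = -0.7168

p̂ = 74/306 ≈ 0.241830.
SE = √(p₀(1−p₀)/n) = √(0.1923/306) = 0.025069.
z = (0.241830 − 0.2598)/0.025069 = -0.017970/0.025069 = -0.7168.
p-value = P(Z > -0.717) ≈ 0.7633. With α = 0.05, fail to reject H₀.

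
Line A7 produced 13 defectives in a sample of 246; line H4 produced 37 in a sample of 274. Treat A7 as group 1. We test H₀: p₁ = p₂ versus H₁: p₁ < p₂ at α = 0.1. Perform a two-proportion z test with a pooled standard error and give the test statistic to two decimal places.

z = -3.17

p̂₁ = 13/246 = 0.0528, p̂₂ = 37/274 = 0.1350.
Pooled p̂ = (13+37)/(246+274) = 50/520 = 0.0962.
SE = √(0.0869083 × 0.00771468) = 0.0259.
z = (0.0528 − 0.1350)/0.0259 = -0.0822/0.0259 = -3.17.
p-value = P(Z < -3.174) ≈ 0.0008. With α = 0.1, reject H₀.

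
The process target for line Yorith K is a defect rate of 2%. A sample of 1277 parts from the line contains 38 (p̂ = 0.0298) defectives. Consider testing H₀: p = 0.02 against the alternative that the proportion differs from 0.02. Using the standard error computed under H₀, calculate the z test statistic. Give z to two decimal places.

p̂ = 38/1277 ≈ 0.02976.
Standard error under H₀: √(0.02×0.98/1277) = 0.00392.
z = (0.02976 − 0.02)/0.00392 = 0.00976/0.00392 = 2.49.

z = 2.49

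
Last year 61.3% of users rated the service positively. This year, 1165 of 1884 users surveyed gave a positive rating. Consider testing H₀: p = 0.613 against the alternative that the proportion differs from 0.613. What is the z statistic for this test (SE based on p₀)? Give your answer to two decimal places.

p̂ = 1165/1884 = 0.6184.
Standard error under H₀: √(0.613×0.387/1884) = 0.0112.
z = (0.6184 − 0.613)/0.0112 = 0.0054/0.0112 = 0.48.

z = 0.48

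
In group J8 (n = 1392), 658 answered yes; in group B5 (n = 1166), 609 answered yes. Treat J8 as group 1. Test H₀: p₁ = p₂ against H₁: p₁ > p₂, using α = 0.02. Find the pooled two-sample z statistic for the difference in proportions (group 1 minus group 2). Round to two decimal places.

p̂₁ = 658/1392 ≈ 0.47270, p̂₂ = 609/1166 ≈ 0.52230.
Pooled p̂ = (658+609)/(1392+1166) = 1267/2558 = 0.49531.
SE = √(p̂(1−p̂)(1/n₁+1/n₂)) = √(0.49531·0.50469·0.00157602) = √(0.000393971) = 0.01985.
z = (0.47270 − 0.52230)/0.01985 = -0.04960/0.01985 = -2.50.
p-value = P(Z > -2.499) ≈ 0.9938; since p > α = 0.02, fail to reject H₀.

z = -2.50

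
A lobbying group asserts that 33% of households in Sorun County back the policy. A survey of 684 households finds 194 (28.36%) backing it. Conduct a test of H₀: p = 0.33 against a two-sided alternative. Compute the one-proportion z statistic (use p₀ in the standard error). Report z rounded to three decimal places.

z = -2.579

p̂ = 194/684 ≈ 0.28363.
SE = √(p₀(1−p₀)/n) = √(0.2211/684) = 0.01798.
z = (0.28363 − 0.33)/0.01798 = -0.04637/0.01798 = -2.579.
p-value = 2·P(Z > 2.579) ≈ 0.0099.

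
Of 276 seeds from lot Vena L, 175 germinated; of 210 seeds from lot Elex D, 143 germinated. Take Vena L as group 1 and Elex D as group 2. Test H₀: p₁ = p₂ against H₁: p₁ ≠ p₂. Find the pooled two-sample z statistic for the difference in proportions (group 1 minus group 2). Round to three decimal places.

p̂₁ = 175/276 ≈ 0.63406, p̂₂ = 143/210 ≈ 0.68095.
Pooled p̂ = (175+143)/(276+210) = 318/486 = 0.65432.
SE = √(p̂(1−p̂)(1/n₁+1/n₂)) = √(0.65432·0.34568·0.00838509) = √(0.00189658) = 0.04355.
z = (0.63406 − 0.68095)/0.04355 = -0.04689/0.04355 = -1.077.

z = -1.077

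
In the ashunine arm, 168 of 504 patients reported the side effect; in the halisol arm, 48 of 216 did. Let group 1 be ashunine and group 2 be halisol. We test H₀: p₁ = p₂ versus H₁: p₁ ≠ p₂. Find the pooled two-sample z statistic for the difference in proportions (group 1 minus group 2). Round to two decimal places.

p̂₁ = 168/504 ≈ 0.3333, p̂₂ = 48/216 ≈ 0.2222.
Pooled p̂ = (168+48)/(504+216) = 216/720 = 0.3000.
SE = √(p̂(1−p̂)(1/n₁+1/n₂)) = √(0.3000·0.7000·0.00661376) = √(0.00138889) = 0.0373.
z = (0.3333 − 0.2222)/0.0373 = 0.1111/0.0373 = 2.98.

z = 2.98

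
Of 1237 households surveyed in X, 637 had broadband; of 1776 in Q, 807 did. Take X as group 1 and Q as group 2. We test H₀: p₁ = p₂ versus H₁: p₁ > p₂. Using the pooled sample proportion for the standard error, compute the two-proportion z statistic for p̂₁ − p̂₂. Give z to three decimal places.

p̂₁ = 637/1237 ≈ 0.51496, p̂₂ = 807/1776 ≈ 0.45439.
Pooled p̂ = (637+807)/(1237+1776) = 1444/3013 = 0.47926.
SE = √(p̂(1−p̂)(1/n₁+1/n₂)) = √(0.47926·0.52074·0.00137147) = √(0.000342277) = 0.01850.
z = (0.51496 − 0.45439)/0.01850 = 0.06057/0.01850 = 3.274.

z = 3.274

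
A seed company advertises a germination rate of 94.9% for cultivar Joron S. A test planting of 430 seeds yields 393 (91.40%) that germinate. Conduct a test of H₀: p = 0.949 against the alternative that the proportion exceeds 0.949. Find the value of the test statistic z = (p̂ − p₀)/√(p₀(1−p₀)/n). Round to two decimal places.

z = -3.30

p̂ = 393/430 = 0.9140.
Standard error under H₀: √(0.949×0.051/430) = 0.0106.
z = (0.9140 − 0.949)/0.0106 = -0.0350/0.0106 = -3.30.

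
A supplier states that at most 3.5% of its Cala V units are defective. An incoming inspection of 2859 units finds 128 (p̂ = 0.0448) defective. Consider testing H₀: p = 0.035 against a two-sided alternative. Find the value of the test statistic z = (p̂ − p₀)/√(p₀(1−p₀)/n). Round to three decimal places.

p̂ = 128/2859 ≈ 0.044771.
Under H₀, SE = √(0.035·0.965/2859) = √(1.18136e-05) = 0.003437.
z = (0.044771 − 0.035)/0.003437 = 0.009771/0.003437 = 2.843.

z = 2.843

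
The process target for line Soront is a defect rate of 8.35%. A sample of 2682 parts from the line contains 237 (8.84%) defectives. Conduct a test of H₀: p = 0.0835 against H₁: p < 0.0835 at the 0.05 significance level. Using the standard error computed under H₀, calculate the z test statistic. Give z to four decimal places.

z = 0.9111

p̂ = 237/2682 ≈ 0.088367.
Under H₀, SE = √(0.0835·0.9165/2682) = √(2.85338e-05) = 0.005342.
z = (0.088367 − 0.0835)/0.005342 = 0.004867/0.005342 = 0.9111.
p-value = P(Z < 0.911) ≈ 0.8189, so at α = 0.05 we fail to reject H₀.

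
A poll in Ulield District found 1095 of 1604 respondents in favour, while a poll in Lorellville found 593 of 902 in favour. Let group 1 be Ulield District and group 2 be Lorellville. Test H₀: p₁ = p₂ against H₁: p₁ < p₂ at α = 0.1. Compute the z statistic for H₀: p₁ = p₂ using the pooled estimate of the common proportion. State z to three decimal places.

z = 1.293

p̂₁ = 1095/1604 ≈ 0.682668, p̂₂ = 593/902 ≈ 0.657428.
Pooled p̂ = (1095+593)/(1604+902) = 1688/2506 = 0.673583.
SE = √(0.219869 × 0.00173209) = 0.019515.
z = (0.682668 − 0.657428)/0.019515 = 0.025240/0.019515 = 1.293.
p-value = P(Z < 1.293) ≈ 0.9021. With α = 0.1, fail to reject H₀.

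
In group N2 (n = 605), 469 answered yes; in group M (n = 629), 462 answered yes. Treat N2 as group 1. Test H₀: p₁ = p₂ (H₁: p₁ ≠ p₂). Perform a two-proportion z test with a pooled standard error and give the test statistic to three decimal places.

p̂₁ = 469/605 ≈ 0.77521, p̂₂ = 462/629 ≈ 0.73450.
Pooled p̂ = (469+462)/(605+629) = 931/1234 = 0.75446.
SE = √(0.185252 × 0.00324272) = 0.02451.
z = (0.77521 − 0.73450)/0.02451 = 0.04071/0.02451 = 1.661.
Two-sided p-value ≈ 2·Φ(−1.661) = 0.0967.

z = 1.661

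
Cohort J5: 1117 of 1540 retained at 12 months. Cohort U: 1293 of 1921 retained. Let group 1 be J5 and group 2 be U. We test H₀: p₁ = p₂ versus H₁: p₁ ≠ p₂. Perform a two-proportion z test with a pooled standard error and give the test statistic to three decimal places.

p̂₁ = 1117/1540 = 0.725325, p̂₂ = 1293/1921 = 0.673087.
Pooled p̂ = (1117+1293)/(1540+1921) = 2410/3461 = 0.696331.
SE = √(p̂(1−p̂)(1/n₁+1/n₂)) = √(0.696331·0.303669·0.00116991) = √(0.000247383) = 0.015728.
z = (0.725325 − 0.673087)/0.015728 = 0.052238/0.015728 = 3.321.

z = 3.321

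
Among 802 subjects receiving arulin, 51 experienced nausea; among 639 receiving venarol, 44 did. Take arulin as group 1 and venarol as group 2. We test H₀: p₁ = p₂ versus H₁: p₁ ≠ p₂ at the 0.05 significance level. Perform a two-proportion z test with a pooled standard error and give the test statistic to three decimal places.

z = -0.400

p̂₁ = 51/802 = 0.06359, p̂₂ = 44/639 = 0.06886.
Pooled p̂ = (51+44)/(802+639) = 95/1441 = 0.06593.
SE = √(p̂(1−p̂)(1/n₁+1/n₂)) = √(0.06593·0.93407·0.00281183) = √(0.000173153) = 0.01316.
z = (0.06359 − 0.06886)/0.01316 = -0.00527/0.01316 = -0.400.
p-value = 2·P(Z > 0.400) ≈ 0.6890. With α = 0.05, fail to reject H₀.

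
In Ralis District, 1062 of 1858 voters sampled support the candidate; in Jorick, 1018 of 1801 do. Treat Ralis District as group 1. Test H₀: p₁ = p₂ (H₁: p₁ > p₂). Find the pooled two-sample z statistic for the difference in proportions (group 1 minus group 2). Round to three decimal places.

p̂₁ = 1062/1858 = 0.57158, p̂₂ = 1018/1801 = 0.56524.
Pooled p̂ = (1062+1018)/(1858+1801) = 2080/3659 = 0.56846.
SE = √(0.245313 × 0.00109346) = 0.01638.
z = (0.57158 − 0.56524)/0.01638 = 0.00634/0.01638 = 0.387.
p-value = P(Z > 0.387) ≈ 0.3493.

z = 0.387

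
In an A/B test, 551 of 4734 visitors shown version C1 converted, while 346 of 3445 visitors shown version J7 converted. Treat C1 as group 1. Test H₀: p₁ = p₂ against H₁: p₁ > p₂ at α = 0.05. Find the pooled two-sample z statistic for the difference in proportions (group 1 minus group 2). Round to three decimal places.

p̂₁ = 551/4734 = 0.116392, p̂₂ = 346/3445 = 0.100435.
Pooled p̂ = (551+346)/(4734+3445) = 897/8179 = 0.109671.
SE = √(p̂(1−p̂)(1/n₁+1/n₂)) = √(0.109671·0.890329·0.000501514) = √(4.89695e-05) = 0.006998.
z = (0.116392 − 0.100435)/0.006998 = 0.015957/0.006998 = 2.280.
p-value = P(Z > 2.280) ≈ 0.0113; since p < α = 0.05, reject H₀.

z = 2.280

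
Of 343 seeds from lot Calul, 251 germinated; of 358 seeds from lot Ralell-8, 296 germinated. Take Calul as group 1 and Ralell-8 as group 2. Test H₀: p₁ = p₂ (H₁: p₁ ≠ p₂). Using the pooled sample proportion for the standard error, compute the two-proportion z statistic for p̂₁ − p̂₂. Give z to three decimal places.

z = -3.038

p̂₁ = 251/343 = 0.73178, p̂₂ = 296/358 = 0.82682.
Pooled p̂ = (251+296)/(343+358) = 547/701 = 0.78031.
SE = √(0.171424 × 0.00570875) = 0.03128.
z = (0.73178 − 0.82682)/0.03128 = -0.09504/0.03128 = -3.038.
p-value = 2·P(Z > 3.038) ≈ 0.0024.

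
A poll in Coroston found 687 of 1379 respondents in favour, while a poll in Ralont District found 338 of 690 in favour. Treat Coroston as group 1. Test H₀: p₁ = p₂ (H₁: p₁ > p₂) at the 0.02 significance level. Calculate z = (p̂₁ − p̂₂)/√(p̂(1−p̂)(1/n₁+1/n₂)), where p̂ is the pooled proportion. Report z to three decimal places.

p̂₁ = 687/1379 ≈ 0.49819, p̂₂ = 338/690 ≈ 0.48986.
Pooled p̂ = (687+338)/(1379+690) = 1025/2069 = 0.49541.
SE = √(p̂(1−p̂)(1/n₁+1/n₂)) = √(0.49541·0.50459·0.00217444) = √(0.000543564) = 0.02331.
z = (0.49819 − 0.48986)/0.02331 = 0.00833/0.02331 = 0.357.
p-value = P(Z > 0.357) ≈ 0.3604. With α = 0.02, fail to reject H₀.

z = 0.357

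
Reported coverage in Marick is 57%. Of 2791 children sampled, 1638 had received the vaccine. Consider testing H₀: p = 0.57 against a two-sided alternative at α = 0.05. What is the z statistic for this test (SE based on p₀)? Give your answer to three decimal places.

z = 1.802

p̂ = 1638/2791 ≈ 0.586886.
SE = √(p₀(1−p₀)/n) = √(0.2451/2791) = 0.009371.
z = (0.586886 − 0.57)/0.009371 = 0.016886/0.009371 = 1.802.
p-value = 2·P(Z > 1.802) ≈ 0.0716. With α = 0.05, fail to reject H₀.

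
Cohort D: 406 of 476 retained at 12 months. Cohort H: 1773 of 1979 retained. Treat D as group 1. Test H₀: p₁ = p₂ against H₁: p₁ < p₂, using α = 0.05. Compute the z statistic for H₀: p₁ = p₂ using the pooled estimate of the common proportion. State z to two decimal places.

p̂₁ = 406/476 = 0.85294, p̂₂ = 1773/1979 = 0.89591.
Pooled p̂ = (406+1773)/(476+1979) = 2179/2455 = 0.88758.
SE = √(0.0997846 × 0.00260615) = 0.01613.
z = (0.85294 − 0.89591)/0.01613 = -0.04297/0.01613 = -2.66.
p-value = P(Z < -2.664) ≈ 0.0039, so at α = 0.05 we reject H₀.

z = -2.66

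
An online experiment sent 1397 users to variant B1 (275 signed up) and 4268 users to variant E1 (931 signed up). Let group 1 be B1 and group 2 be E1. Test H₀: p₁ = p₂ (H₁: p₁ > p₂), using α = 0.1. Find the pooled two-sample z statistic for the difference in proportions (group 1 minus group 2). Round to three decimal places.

p̂₁ = 275/1397 ≈ 0.196850, p̂₂ = 931/4268 ≈ 0.218135.
Pooled p̂ = (275+931)/(1397+4268) = 1206/5665 = 0.212886.
SE = √(p̂(1−p̂)(1/n₁+1/n₂)) = √(0.212886·0.787114·0.000950121) = √(0.000159208) = 0.012618.
z = (0.196850 − 0.218135)/0.012618 = -0.021285/0.012618 = -1.687.
p-value = P(Z > -1.687) ≈ 0.9542; since p > α = 0.1, fail to reject H₀.

z = -1.687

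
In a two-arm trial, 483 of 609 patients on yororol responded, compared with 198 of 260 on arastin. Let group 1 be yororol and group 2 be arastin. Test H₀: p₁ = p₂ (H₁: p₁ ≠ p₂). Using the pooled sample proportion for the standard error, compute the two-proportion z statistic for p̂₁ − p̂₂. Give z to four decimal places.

p̂₁ = 483/609 = 0.793103, p̂₂ = 198/260 = 0.761538.
Pooled p̂ = (483+198)/(609+260) = 681/869 = 0.783659.
SE = √(p̂(1−p̂)(1/n₁+1/n₂)) = √(0.783659·0.216341·0.00548819) = √(0.000930453) = 0.030503.
z = (0.793103 − 0.761538)/0.030503 = 0.031565/0.030503 = 1.0348.

z = 1.0348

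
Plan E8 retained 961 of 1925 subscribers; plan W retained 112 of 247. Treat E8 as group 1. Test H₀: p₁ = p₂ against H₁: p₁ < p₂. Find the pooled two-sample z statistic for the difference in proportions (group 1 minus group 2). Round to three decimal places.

p̂₁ = 961/1925 ≈ 0.49922, p̂₂ = 112/247 ≈ 0.45344.
Pooled p̂ = (961+112)/(1925+247) = 1073/2172 = 0.49401.
SE = √(0.249964 × 0.00456806) = 0.03379.
z = (0.49922 − 0.45344)/0.03379 = 0.04578/0.03379 = 1.355.

z = 1.355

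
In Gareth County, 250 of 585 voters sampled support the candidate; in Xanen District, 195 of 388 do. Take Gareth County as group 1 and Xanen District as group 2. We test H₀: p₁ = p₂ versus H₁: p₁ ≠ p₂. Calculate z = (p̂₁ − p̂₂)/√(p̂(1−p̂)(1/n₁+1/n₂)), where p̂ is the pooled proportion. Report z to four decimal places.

p̂₁ = 250/585 ≈ 0.427350, p̂₂ = 195/388 ≈ 0.502577.
Pooled p̂ = (250+195)/(585+388) = 445/973 = 0.457348.
SE = √(0.248181 × 0.00428672) = 0.032617.
z = (0.427350 − 0.502577)/0.032617 = -0.075227/0.032617 = -2.3064.

z = -2.3064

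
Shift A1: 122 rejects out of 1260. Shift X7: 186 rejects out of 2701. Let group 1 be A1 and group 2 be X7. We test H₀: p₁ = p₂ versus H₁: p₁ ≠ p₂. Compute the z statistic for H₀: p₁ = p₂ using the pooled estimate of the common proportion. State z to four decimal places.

z = 3.0607

p̂₁ = 122/1260 = 0.0968254, p̂₂ = 186/2701 = 0.0688634.
Pooled p̂ = (122+186)/(1260+2701) = 308/3961 = 0.0777581.
SE = √(p̂(1−p̂)(1/n₁+1/n₂)) = √(0.0777581·0.9222419·0.00116388) = √(8.34642e-05) = 0.0091359.
z = (0.0968254 − 0.0688634)/0.0091359 = 0.0279620/0.0091359 = 3.0607.
p-value = 2·P(Z > 3.061) ≈ 0.0022.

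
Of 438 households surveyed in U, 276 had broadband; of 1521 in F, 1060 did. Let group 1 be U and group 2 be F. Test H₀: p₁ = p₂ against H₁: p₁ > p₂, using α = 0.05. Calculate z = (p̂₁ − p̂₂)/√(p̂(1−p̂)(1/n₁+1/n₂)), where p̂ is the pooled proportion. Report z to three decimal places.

z = -2.644

p̂₁ = 276/438 ≈ 0.63014, p̂₂ = 1060/1521 ≈ 0.69691.
Pooled p̂ = (276+1060)/(438+1521) = 1336/1959 = 0.68198.
SE = √(p̂(1−p̂)(1/n₁+1/n₂)) = √(0.68198·0.31802·0.00294057) = √(0.000637759) = 0.02525.
z = (0.63014 − 0.69691)/0.02525 = -0.06677/0.02525 = -2.644.
p-value = P(Z > -2.644) ≈ 0.9959; since p > α = 0.05, fail to reject H₀.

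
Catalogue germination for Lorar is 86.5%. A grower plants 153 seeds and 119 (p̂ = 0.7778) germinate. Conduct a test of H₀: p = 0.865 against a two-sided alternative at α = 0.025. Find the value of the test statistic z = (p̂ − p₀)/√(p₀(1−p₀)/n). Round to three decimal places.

z = -3.157

p̂ = 119/153 = 0.77778.
SE = √(p₀(1−p₀)/n) = √(0.11678/153) = 0.02763.
z = (0.77778 − 0.865)/0.02763 = -0.08722/0.02763 = -3.157.
p-value = 2·P(Z > 3.157) ≈ 0.0016. With α = 0.025, reject H₀.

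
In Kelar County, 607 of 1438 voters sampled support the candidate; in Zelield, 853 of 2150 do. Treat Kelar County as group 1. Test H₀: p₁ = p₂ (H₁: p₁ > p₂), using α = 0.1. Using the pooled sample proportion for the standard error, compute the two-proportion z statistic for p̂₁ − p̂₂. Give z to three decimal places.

z = 1.516

p̂₁ = 607/1438 ≈ 0.42211, p̂₂ = 853/2150 ≈ 0.39674.
Pooled p̂ = (607+853)/(1438+2150) = 1460/3588 = 0.40691.
SE = √(0.241335 × 0.00116053) = 0.01674.
z = (0.42211 − 0.39674)/0.01674 = 0.02537/0.01674 = 1.516.
p-value = P(Z > 1.516) ≈ 0.0648; since p < α = 0.1, reject H₀.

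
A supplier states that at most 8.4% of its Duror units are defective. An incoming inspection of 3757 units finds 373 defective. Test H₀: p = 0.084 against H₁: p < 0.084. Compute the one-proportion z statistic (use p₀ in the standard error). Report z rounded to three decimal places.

p̂ = 373/3757 = 0.0992813.
Under H₀, SE = √(0.084·0.916/3757) = √(2.04802e-05) = 0.0045255.
z = (0.0992813 − 0.084)/0.0045255 = 0.0152813/0.0045255 = 3.377.

z = 3.377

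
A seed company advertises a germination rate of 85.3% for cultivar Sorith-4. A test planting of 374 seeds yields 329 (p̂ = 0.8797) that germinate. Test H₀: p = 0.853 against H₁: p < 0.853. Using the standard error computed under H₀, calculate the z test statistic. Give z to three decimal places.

p̂ = 329/374 = 0.87968.
Standard error under H₀: √(0.853×0.147/374) = 0.01831.
z = (0.87968 − 0.853)/0.01831 = 0.02668/0.01831 = 1.457.

z = 1.457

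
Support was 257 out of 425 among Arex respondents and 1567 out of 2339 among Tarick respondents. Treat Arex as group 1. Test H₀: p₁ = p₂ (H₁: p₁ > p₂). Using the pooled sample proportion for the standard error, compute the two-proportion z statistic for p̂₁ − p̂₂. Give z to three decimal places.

p̂₁ = 257/425 = 0.604706, p̂₂ = 1567/2339 = 0.669944.
Pooled p̂ = (257+1567)/(425+2339) = 1824/2764 = 0.659913.
SE = √(0.224428 × 0.00278047) = 0.024980.
z = (0.604706 − 0.669944)/0.024980 = -0.065238/0.024980 = -2.612.

z = -2.612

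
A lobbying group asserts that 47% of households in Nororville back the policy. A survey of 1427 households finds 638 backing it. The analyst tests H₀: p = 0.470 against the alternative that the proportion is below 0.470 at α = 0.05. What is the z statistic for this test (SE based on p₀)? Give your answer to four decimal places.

p̂ = 638/1427 ≈ 0.447092.
SE = √(p₀(1−p₀)/n) = √(0.2491/1427) = 0.013212.
z = (0.447092 − 0.47)/0.013212 = -0.022908/0.013212 = -1.7339.
p-value = P(Z < -1.734) ≈ 0.0415. With α = 0.05, reject H₀.

z = -1.7339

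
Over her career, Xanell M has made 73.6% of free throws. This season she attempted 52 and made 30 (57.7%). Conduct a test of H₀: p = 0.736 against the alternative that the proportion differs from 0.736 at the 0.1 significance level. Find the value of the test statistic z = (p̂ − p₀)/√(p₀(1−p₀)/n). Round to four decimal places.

z = -2.6024

p̂ = 30/52 = 0.576923.
Standard error under H₀: √(0.736×0.264/52) = 0.061128.
z = (0.576923 − 0.736)/0.061128 = -0.159077/0.061128 = -2.6024.
p-value = 2·P(Z > 2.602) ≈ 0.0093; since p < α = 0.1, reject H₀.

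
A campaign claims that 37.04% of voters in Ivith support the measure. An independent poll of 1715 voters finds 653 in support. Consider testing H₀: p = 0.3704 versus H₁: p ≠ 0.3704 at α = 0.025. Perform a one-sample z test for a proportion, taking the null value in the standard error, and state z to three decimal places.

z = 0.888

p̂ = 653/1715 ≈ 0.380758.
Standard error under H₀: √(0.3704×0.6296/1715) = 0.011661.
z = (0.380758 − 0.3704)/0.011661 = 0.010358/0.011661 = 0.888.
p-value = 2·P(Z > 0.888) ≈ 0.3744, so at α = 0.025 we fail to reject H₀.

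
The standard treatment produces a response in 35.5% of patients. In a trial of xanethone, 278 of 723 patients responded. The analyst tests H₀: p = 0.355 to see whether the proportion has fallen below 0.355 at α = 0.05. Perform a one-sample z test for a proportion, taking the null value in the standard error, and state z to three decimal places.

z = 1.658

p̂ = 278/723 ≈ 0.38451.
SE = √(p₀(1−p₀)/n) = √(0.22897/723) = 0.01780.
z = (0.38451 − 0.355)/0.01780 = 0.02951/0.01780 = 1.658.
p-value = P(Z < 1.658) ≈ 0.9514; since p > α = 0.05, fail to reject H₀.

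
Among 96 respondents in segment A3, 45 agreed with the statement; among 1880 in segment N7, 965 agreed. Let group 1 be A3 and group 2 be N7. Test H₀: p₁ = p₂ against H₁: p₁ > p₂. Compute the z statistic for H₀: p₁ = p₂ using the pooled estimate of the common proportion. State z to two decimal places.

z = -0.85

p̂₁ = 45/96 = 0.4688, p̂₂ = 965/1880 = 0.5133.
Pooled p̂ = (45+965)/(96+1880) = 1010/1976 = 0.5111.
SE = √(p̂(1−p̂)(1/n₁+1/n₂)) = √(0.5111·0.4889·0.0109486) = √(0.00273579) = 0.0523.
z = (0.4688 − 0.5133)/0.0523 = -0.0445/0.0523 = -0.85.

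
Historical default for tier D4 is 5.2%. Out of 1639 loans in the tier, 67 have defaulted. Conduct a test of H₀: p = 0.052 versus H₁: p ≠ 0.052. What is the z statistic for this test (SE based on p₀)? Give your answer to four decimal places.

p̂ = 67/1639 = 0.040879.
SE = √(p₀(1−p₀)/n) = √(0.049296/1639) = 0.005484.
z = (0.040879 − 0.052)/0.005484 = -0.011121/0.005484 = -2.0279.
Two-sided p-value ≈ 2·Φ(−2.028) = 0.0426.

z = -2.0279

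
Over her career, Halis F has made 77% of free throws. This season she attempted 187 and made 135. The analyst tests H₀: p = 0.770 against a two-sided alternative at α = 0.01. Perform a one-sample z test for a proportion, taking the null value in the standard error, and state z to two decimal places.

p̂ = 135/187 = 0.7219.
Under H₀, SE = √(0.77·0.23/187) = √(0.000947059) = 0.0308.
z = (0.7219 − 0.77)/0.0308 = -0.0481/0.0308 = -1.56.
p-value = 2·P(Z > 1.562) ≈ 0.1182. With α = 0.01, fail to reject H₀.

z = -1.56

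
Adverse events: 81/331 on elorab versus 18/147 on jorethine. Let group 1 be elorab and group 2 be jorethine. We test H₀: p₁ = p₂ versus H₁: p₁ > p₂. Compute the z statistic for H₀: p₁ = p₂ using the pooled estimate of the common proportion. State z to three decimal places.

z = 3.044

p̂₁ = 81/331 ≈ 0.24471, p̂₂ = 18/147 ≈ 0.12245.
Pooled p̂ = (81+18)/(331+147) = 99/478 = 0.20711.
SE = √(0.164217 × 0.00982387) = 0.04017.
z = (0.24471 − 0.12245)/0.04017 = 0.12226/0.04017 = 3.044.
p-value = P(Z > 3.044) ≈ 0.0012.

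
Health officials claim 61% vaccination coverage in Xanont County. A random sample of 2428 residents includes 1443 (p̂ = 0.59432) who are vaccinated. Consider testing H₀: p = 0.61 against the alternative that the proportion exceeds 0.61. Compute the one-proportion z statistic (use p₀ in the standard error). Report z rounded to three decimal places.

p̂ = 1443/2428 ≈ 0.59432.
Under H₀, SE = √(0.61·0.39/2428) = √(9.79819e-05) = 0.00990.
z = (0.59432 − 0.61)/0.00990 = -0.01568/0.00990 = -1.584.
p-value = P(Z > -1.584) ≈ 0.9435.

z = -1.584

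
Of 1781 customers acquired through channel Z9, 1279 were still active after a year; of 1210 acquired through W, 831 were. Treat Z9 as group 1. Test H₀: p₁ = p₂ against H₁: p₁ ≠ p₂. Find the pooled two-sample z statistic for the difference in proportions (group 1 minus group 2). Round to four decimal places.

p̂₁ = 1279/1781 ≈ 0.718136, p̂₂ = 831/1210 ≈ 0.686777.
Pooled p̂ = (1279+831)/(1781+1210) = 2110/2991 = 0.705450.
SE = √(0.20779 × 0.00138793) = 0.016982.
z = (0.718136 − 0.686777)/0.016982 = 0.031359/0.016982 = 1.8466.
Two-sided p-value ≈ 2·Φ(−1.847) = 0.0648.

z = 1.8466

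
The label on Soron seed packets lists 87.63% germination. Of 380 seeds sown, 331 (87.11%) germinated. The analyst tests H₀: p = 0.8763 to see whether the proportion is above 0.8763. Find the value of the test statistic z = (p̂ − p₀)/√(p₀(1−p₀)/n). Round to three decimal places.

z = -0.311

p̂ = 331/380 ≈ 0.87105.
Standard error under H₀: √(0.8763×0.1237/380) = 0.01689.
z = (0.87105 − 0.8763)/0.01689 = -0.00525/0.01689 = -0.311.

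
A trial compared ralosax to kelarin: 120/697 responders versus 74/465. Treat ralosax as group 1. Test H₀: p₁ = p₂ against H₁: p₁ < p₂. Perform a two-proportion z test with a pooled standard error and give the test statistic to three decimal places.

z = 0.583

p̂₁ = 120/697 ≈ 0.172166, p̂₂ = 74/465 ≈ 0.159140.
Pooled p̂ = (120+74)/(697+465) = 194/1162 = 0.166954.
SE = √(p̂(1−p̂)(1/n₁+1/n₂)) = √(0.166954·0.833046·0.00358526) = √(0.000498638) = 0.022330.
z = (0.172166 − 0.159140)/0.022330 = 0.013026/0.022330 = 0.583.
p-value = P(Z < 0.583) ≈ 0.7202.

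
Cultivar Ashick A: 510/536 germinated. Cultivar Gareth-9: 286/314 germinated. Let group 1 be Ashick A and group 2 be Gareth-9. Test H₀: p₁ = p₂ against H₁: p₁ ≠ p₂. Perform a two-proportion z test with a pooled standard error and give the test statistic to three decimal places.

z = 2.346

p̂₁ = 510/536 = 0.95149, p̂₂ = 286/314 = 0.91083.
Pooled p̂ = (510+286)/(536+314) = 796/850 = 0.93647.
SE = √(0.0594934 × 0.00505039) = 0.01733.
z = (0.95149 − 0.91083)/0.01733 = 0.04066/0.01733 = 2.346.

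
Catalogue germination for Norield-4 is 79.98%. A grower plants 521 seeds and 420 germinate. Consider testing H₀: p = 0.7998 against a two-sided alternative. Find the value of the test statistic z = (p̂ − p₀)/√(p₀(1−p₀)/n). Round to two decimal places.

z = 0.36

p̂ = 420/521 = 0.8061.
Standard error under H₀: √(0.7998×0.2002/521) = 0.0175.
z = (0.8061 − 0.7998)/0.0175 = 0.0063/0.0175 = 0.36.
p-value = 2·P(Z > 0.362) ≈ 0.7175.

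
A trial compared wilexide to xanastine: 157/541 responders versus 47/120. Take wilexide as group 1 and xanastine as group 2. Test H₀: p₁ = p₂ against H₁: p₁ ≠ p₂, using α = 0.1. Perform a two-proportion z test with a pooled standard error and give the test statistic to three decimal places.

z = -2.177

p̂₁ = 157/541 ≈ 0.29020, p̂₂ = 47/120 ≈ 0.39167.
Pooled p̂ = (157+47)/(541+120) = 204/661 = 0.30862.
SE = √(p̂(1−p̂)(1/n₁+1/n₂)) = √(0.30862·0.69138·0.0101818) = √(0.00217253) = 0.04661.
z = (0.29020 − 0.39167)/0.04661 = -0.10147/0.04661 = -2.177.
p-value = 2·P(Z > 2.177) ≈ 0.0295; since p < α = 0.1, reject H₀.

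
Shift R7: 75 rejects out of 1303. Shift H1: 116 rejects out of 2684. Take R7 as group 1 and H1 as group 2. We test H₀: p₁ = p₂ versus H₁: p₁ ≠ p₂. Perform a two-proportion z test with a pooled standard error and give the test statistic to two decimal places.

z = 1.99

p̂₁ = 75/1303 = 0.05756, p̂₂ = 116/2684 = 0.04322.
Pooled p̂ = (75+116)/(1303+2684) = 191/3987 = 0.04791.
SE = √(p̂(1−p̂)(1/n₁+1/n₂)) = √(0.04791·0.95209·0.00114004) = √(5.1998e-05) = 0.00721.
z = (0.05756 − 0.04322)/0.00721 = 0.01434/0.00721 = 1.99.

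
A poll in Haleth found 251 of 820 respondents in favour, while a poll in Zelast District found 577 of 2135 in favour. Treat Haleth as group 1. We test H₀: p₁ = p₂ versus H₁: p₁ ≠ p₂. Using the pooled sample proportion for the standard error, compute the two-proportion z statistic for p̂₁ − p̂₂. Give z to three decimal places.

p̂₁ = 251/820 ≈ 0.306098, p̂₂ = 577/2135 ≈ 0.270258.
Pooled p̂ = (251+577)/(820+2135) = 828/2955 = 0.280203.
SE = √(p̂(1−p̂)(1/n₁+1/n₂)) = √(0.280203·0.719797·0.0016879) = √(0.000340431) = 0.018451.
z = (0.306098 − 0.270258)/0.018451 = 0.035840/0.018451 = 1.942.

z = 1.942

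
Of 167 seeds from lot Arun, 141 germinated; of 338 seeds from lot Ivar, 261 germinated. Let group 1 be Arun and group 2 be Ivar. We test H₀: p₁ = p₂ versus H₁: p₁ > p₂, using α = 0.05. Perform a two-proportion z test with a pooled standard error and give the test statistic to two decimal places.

p̂₁ = 141/167 = 0.8443, p̂₂ = 261/338 = 0.7722.
Pooled p̂ = (141+261)/(167+338) = 402/505 = 0.7960.
SE = √(p̂(1−p̂)(1/n₁+1/n₂)) = √(0.7960·0.2040·0.0089466) = √(0.00145258) = 0.0381.
z = (0.8443 − 0.7722)/0.0381 = 0.0721/0.0381 = 1.89.
p-value = P(Z > 1.892) ≈ 0.0292, so at α = 0.05 we reject H₀.

z = 1.89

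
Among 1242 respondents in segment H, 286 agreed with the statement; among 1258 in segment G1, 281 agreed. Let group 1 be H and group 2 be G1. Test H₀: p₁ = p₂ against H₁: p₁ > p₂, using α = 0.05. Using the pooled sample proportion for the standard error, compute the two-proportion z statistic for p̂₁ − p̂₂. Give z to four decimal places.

p̂₁ = 286/1242 ≈ 0.2302738, p̂₂ = 281/1258 ≈ 0.2233704.
Pooled p̂ = (286+281)/(1242+1258) = 567/2500 = 0.2268000.
SE = √(p̂(1−p̂)(1/n₁+1/n₂)) = √(0.2268000·0.7732000·0.00160007) = √(0.00028059) = 0.0167508.
z = (0.2302738 − 0.2233704)/0.0167508 = 0.0069034/0.0167508 = 0.4121.
p-value = P(Z > 0.412) ≈ 0.3401. With α = 0.05, fail to reject H₀.

z = 0.4121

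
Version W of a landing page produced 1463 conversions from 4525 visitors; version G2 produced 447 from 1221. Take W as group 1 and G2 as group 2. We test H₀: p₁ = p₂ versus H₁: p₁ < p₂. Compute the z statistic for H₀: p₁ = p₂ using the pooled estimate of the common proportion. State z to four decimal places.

p̂₁ = 1463/4525 ≈ 0.3233149, p̂₂ = 447/1221 ≈ 0.3660934.
Pooled p̂ = (1463+447)/(4525+1221) = 1910/5746 = 0.3324052.
SE = √(0.221912 × 0.00104) = 0.0151917.
z = (0.3233149 − 0.3660934)/0.0151917 = -0.0427785/0.0151917 = -2.8159.
p-value = P(Z < -2.816) ≈ 0.0024.

z = -2.8159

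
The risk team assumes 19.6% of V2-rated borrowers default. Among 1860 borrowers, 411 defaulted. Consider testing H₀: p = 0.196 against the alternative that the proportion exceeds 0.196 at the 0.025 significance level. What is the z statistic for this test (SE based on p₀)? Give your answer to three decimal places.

z = 2.713

p̂ = 411/1860 ≈ 0.220968.
Standard error under H₀: √(0.196×0.804/1860) = 0.009204.
z = (0.220968 − 0.196)/0.009204 = 0.024968/0.009204 = 2.713.
p-value = P(Z > 2.713) ≈ 0.0033, so at α = 0.025 we reject H₀.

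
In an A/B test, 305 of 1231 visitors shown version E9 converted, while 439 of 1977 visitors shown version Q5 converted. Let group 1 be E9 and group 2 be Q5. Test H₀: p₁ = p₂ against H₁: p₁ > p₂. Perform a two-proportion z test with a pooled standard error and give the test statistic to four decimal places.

p̂₁ = 305/1231 ≈ 0.247766, p̂₂ = 439/1977 ≈ 0.222054.
Pooled p̂ = (305+439)/(1231+1977) = 744/3208 = 0.231920.
SE = √(0.178133 × 0.00131816) = 0.015323.
z = (0.247766 − 0.222054)/0.015323 = 0.025712/0.015323 = 1.6780.

z = 1.6780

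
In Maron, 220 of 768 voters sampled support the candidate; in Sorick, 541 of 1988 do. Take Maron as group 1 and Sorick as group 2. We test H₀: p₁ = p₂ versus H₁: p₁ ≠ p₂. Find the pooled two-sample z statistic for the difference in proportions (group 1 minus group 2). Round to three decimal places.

z = 0.754

p̂₁ = 220/768 ≈ 0.286458, p̂₂ = 541/1988 ≈ 0.272133.
Pooled p̂ = (220+541)/(768+1988) = 761/2756 = 0.276125.
SE = √(p̂(1−p̂)(1/n₁+1/n₂)) = √(0.276125·0.723875·0.0018051) = √(0.000360804) = 0.018995.
z = (0.286458 − 0.272133)/0.018995 = 0.014325/0.018995 = 0.754.
p-value = 2·P(Z > 0.754) ≈ 0.4507.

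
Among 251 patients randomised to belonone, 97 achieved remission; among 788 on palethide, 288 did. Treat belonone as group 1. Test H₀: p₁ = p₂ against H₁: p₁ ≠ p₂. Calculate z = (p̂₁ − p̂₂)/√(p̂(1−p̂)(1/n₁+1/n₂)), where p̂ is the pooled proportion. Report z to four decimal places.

p̂₁ = 97/251 = 0.386454, p̂₂ = 288/788 = 0.365482.
Pooled p̂ = (97+288)/(251+788) = 385/1039 = 0.370549.
SE = √(p̂(1−p̂)(1/n₁+1/n₂)) = √(0.370549·0.629451·0.0052531) = √(0.00122525) = 0.035004.
z = (0.386454 − 0.365482)/0.035004 = 0.020972/0.035004 = 0.5991.

z = 0.5991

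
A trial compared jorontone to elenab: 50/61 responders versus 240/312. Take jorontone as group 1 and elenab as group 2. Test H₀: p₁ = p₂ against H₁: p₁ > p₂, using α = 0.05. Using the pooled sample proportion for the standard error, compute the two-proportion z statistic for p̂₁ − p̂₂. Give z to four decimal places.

z = 0.8663

p̂₁ = 50/61 = 0.819672, p̂₂ = 240/312 = 0.769231.
Pooled p̂ = (50+240)/(61+312) = 290/373 = 0.777480.
SE = √(0.173005 × 0.0195986) = 0.058229.
z = (0.819672 − 0.769231)/0.058229 = 0.050441/0.058229 = 0.8663.
p-value = P(Z > 0.866) ≈ 0.1932. With α = 0.05, fail to reject H₀.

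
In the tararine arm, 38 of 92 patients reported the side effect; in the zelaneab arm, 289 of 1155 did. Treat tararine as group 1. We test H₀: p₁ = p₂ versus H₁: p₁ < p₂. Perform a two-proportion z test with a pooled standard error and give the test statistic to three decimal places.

z = 3.417

p̂₁ = 38/92 = 0.41304, p̂₂ = 289/1155 = 0.25022.
Pooled p̂ = (38+289)/(92+1155) = 327/1247 = 0.26223.
SE = √(p̂(1−p̂)(1/n₁+1/n₂)) = √(0.26223·0.73777·0.0117354) = √(0.00227038) = 0.04765.
z = (0.41304 − 0.25022)/0.04765 = 0.16282/0.04765 = 3.417.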